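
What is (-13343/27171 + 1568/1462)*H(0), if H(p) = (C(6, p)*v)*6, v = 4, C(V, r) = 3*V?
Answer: 554319888/2206889 ≈ 251.18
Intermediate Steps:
H(p) = 432 (H(p) = ((3*6)*4)*6 = (18*4)*6 = 72*6 = 432)
(-13343/27171 + 1568/1462)*H(0) = (-13343/27171 + 1568/1462)*432 = (-13343*1/27171 + 1568*(1/1462))*432 = (-13343/27171 + 784/731)*432 = (11548331/19862001)*432 = 554319888/2206889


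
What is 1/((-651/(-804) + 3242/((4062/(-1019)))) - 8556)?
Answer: -544308/5099340653 ≈ -0.00010674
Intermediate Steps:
1/((-651/(-804) + 3242/((4062/(-1019)))) - 8556) = 1/((-651*(-1/804) + 3242/((4062*(-1/1019)))) - 8556) = 1/((217/268 + 3242/(-4062/1019)) - 8556) = 1/((217/268 + 3242*(-1019/4062)) - 8556) = 1/((217/268 - 1651799/2031) - 8556) = 1/(-442241405/544308 - 8556) = 1/(-5099340653/544308) = -544308/5099340653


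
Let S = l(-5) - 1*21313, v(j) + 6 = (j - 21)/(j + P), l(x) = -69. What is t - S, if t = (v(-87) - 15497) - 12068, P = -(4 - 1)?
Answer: -30939/5 ≈ -6187.8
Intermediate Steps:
P = -3 (P = -1*3 = -3)
v(j) = -6 + (-21 + j)/(-3 + j) (v(j) = -6 + (j - 21)/(j - 3) = -6 + (-21 + j)/(-3 + j))
S = -21382 (S = -69 - 1*21313 = -69 - 21313 = -21382)
t = -137849/5 (t = ((-3 - 5*(-87))/(-3 - 87) - 15497) - 12068 = ((-3 + 435)/(-90) - 15497) - 12068 = (-1/90*432 - 15497) - 12068 = (-24/5 - 15497) - 12068 = -77509/5 - 12068 = -137849/5 ≈ -27570.)
t - S = -137849/5 - 1*(-21382) = -137849/5 + 21382 = -30939/5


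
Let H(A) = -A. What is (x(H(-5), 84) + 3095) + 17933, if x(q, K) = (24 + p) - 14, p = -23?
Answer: 21015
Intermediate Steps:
x(q, K) = -13 (x(q, K) = (24 - 23) - 14 = 1 - 14 = -13)
(x(H(-5), 84) + 3095) + 17933 = (-13 + 3095) + 17933 = 3082 + 17933 = 21015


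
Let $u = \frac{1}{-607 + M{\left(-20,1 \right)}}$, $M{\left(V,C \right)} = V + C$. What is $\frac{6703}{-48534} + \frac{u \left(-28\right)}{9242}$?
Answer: $- \frac{9694698481}{70198267182} \approx -0.1381$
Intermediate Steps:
$M{\left(V,C \right)} = C + V$
$u = - \frac{1}{626}$ ($u = \frac{1}{-607 + \left(1 - 20\right)} = \frac{1}{-607 - 19} = \frac{1}{-626} = - \frac{1}{626} \approx -0.0015974$)
$\frac{6703}{-48534} + \frac{u \left(-28\right)}{9242} = \frac{6703}{-48534} + \frac{\left(- \frac{1}{626}\right) \left(-28\right)}{9242} = 6703 \left(- \frac{1}{48534}\right) + \frac{14}{313} \cdot \frac{1}{9242} = - \frac{6703}{48534} + \frac{7}{1446373} = - \frac{9694698481}{70198267182}$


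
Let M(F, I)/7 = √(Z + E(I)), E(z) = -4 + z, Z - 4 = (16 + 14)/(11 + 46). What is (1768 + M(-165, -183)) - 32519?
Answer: -30751 + 7*I*√65873/19 ≈ -30751.0 + 94.558*I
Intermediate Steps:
Z = 86/19 (Z = 4 + (16 + 14)/(11 + 46) = 4 + 30/57 = 4 + 30*(1/57) = 4 + 10/19 = 86/19 ≈ 4.5263)
M(F, I) = 7*√(10/19 + I) (M(F, I) = 7*√(86/19 + (-4 + I)) = 7*√(10/19 + I))
(1768 + M(-165, -183)) - 32519 = (1768 + 7*√(190 + 361*(-183))/19) - 32519 = (1768 + 7*√(190 - 66063)/19) - 32519 = (1768 + 7*√(-65873)/19) - 32519 = (1768 + 7*(I*√65873)/19) - 32519 = (1768 + 7*I*√65873/19) - 32519 = -30751 + 7*I*√65873/19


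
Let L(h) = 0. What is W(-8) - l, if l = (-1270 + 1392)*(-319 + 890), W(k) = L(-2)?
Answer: -69662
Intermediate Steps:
W(k) = 0
l = 69662 (l = 122*571 = 69662)
W(-8) - l = 0 - 1*69662 = 0 - 69662 = -69662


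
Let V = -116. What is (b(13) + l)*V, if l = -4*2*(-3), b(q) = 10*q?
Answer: -17864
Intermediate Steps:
l = 24 (l = -8*(-3) = 24)
(b(13) + l)*V = (10*13 + 24)*(-116) = (130 + 24)*(-116) = 154*(-116) = -17864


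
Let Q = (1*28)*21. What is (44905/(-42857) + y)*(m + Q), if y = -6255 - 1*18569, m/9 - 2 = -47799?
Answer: 457047111654705/42857 ≈ 1.0664e+10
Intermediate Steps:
m = -430173 (m = 18 + 9*(-47799) = 18 - 430191 = -430173)
Q = 588 (Q = 28*21 = 588)
y = -24824 (y = -6255 - 18569 = -24824)
(44905/(-42857) + y)*(m + Q) = (44905/(-42857) - 24824)*(-430173 + 588) = (44905*(-1/42857) - 24824)*(-429585) = (-44905/42857 - 24824)*(-429585) = -1063927073/42857*(-429585) = 457047111654705/42857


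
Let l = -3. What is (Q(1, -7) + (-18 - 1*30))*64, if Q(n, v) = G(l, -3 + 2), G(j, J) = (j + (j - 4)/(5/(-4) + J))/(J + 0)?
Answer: -27712/9 ≈ -3079.1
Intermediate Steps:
G(j, J) = (j + (-4 + j)/(-5/4 + J))/J (G(j, J) = (j + (-4 + j)/(5*(-1/4) + J))/J = (j + (-4 + j)/(-5/4 + J))/J)
Q(n, v) = -1/9 (Q(n, v) = (-16 - 1*(-3) + 4*(-3 + 2)*(-3))/((-3 + 2)*(-5 + 4*(-3 + 2))) = (-16 + 3 + 4*(-1)*(-3))/((-1)*(-5 + 4*(-1))) = -(-16 + 3 + 12)/(-5 - 4) = -1*(-1)/(-9) = -1*(-1/9)*(-1) = -1/9)
(Q(1, -7) + (-18 - 1*30))*64 = (-1/9 + (-18 - 1*30))*64 = (-1/9 + (-18 - 30))*64 = (-1/9 - 48)*64 = -433/9*64 = -27712/9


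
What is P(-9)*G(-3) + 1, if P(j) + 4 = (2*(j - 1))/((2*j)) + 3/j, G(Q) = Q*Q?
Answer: -28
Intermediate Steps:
G(Q) = Q²
P(j) = -4 + 3/j + (-2 + 2*j)/(2*j) (P(j) = -4 + ((2*(j - 1))/((2*j)) + 3/j) = -4 + ((2*(-1 + j))*(1/(2*j)) + 3/j) = -4 + ((-2 + 2*j)*(1/(2*j)) + 3/j) = -4 + ((-2 + 2*j)/(2*j) + 3/j) = -4 + (3/j + (-2 + 2*j)/(2*j)) = -4 + 3/j + (-2 + 2*j)/(2*j))
P(-9)*G(-3) + 1 = (-3 + 2/(-9))*(-3)² + 1 = (-3 + 2*(-⅑))*9 + 1 = (-3 - 2/9)*9 + 1 = -29/9*9 + 1 = -29 + 1 = -28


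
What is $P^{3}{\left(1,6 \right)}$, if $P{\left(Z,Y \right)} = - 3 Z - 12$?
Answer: $-3375$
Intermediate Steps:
$P{\left(Z,Y \right)} = -12 - 3 Z$ ($P{\left(Z,Y \right)} = - 3 Z - 12 = -12 - 3 Z$)
$P^{3}{\left(1,6 \right)} = \left(-12 - 3\right)^{3} = \left(-15\right)^{3} = -3375$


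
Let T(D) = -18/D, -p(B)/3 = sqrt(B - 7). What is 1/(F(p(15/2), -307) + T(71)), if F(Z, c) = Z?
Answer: 284/4969 - 5041*sqrt(2)/14907 ≈ -0.42108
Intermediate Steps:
p(B) = -3*sqrt(-7 + B) (p(B) = -3*sqrt(B - 7) = -3*sqrt(-7 + B))
1/(F(p(15/2), -307) + T(71)) = 1/(-3*sqrt(-7 + 15/2) - 18/71) = 1/(-3*sqrt(2)/2 - 18/71) = 1/(-18/71 - 3*sqrt(2)/2)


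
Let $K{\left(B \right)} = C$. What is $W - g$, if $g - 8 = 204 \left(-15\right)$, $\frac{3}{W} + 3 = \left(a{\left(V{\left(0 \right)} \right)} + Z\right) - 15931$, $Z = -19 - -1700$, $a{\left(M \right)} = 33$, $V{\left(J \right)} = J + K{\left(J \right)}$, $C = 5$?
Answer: $\frac{14466479}{4740} \approx 3052.0$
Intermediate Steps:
$K{\left(B \right)} = 5$
$V{\left(J \right)} = 5 + J$ ($V{\left(J \right)} = J + 5 = 5 + J$)
$Z = 1681$ ($Z = -19 + 1700 = 1681$)
$W = - \frac{1}{4740}$ ($W = \frac{3}{-3 + \left(\left(33 + 1681\right) - 15931\right)} = \frac{3}{-3 + \left(1714 - 15931\right)} = \frac{3}{-3 - 14217} = \frac{3}{-14220} = 3 \left(- \frac{1}{14220}\right) = - \frac{1}{4740} \approx -0.00021097$)
$g = -3052$ ($g = 8 + 204 \left(-15\right) = 8 - 3060 = -3052$)
$W - g = - \frac{1}{4740} - -3052 = - \frac{1}{4740} + 3052 = \frac{14466479}{4740}$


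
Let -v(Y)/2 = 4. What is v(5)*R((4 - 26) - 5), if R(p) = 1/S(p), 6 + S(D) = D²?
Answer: -8/723 ≈ -0.011065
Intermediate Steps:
v(Y) = -8 (v(Y) = -2*4 = -8)
S(D) = -6 + D²
R(p) = 1/(-6 + p²)
v(5)*R((4 - 26) - 5) = -8/(-6 + ((4 - 26) - 5)²) = -8/(-6 + (-22 - 5)²) = -8/(-6 + (-27)²) = -8/(-6 + 729) = -8/723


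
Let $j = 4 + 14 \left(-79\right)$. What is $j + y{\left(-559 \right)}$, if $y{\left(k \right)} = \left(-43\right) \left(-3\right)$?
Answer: $-973$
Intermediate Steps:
$j = -1102$ ($j = 4 - 1106 = -1102$)
$y{\left(k \right)} = 129$
$j + y{\left(-559 \right)} = -1102 + 129 = -973$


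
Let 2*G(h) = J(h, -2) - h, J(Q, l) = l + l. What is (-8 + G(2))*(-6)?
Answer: 66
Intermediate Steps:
J(Q, l) = 2*l
G(h) = -2 - h/2 (G(h) = (2*(-2) - h)/2 = (-4 - h)/2 = -2 - h/2)
(-8 + G(2))*(-6) = (-8 + (-2 - 1/2*2))*(-6) = (-8 + (-2 - 1))*(-6) = (-8 - 3)*(-6) = -11*(-6) = 66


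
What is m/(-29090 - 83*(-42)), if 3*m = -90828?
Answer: 7569/6401 ≈ 1.1825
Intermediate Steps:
m = -30276 (m = (⅓)*(-90828) = -30276)
m/(-29090 - 83*(-42)) = -30276/(-29090 - 83*(-42)) = -30276/(-29090 + 3486) = -30276/(-25604) = -30276*(-1/25604) = 7569/6401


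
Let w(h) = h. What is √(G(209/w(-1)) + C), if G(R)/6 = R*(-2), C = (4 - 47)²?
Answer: √4357 ≈ 66.008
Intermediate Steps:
C = 1849 (C = (-43)² = 1849)
G(R) = -12*R (G(R) = 6*(R*(-2)) = 6*(-2*R) = -12*R)
√(G(209/w(-1)) + C) = √(-2508/(-1) + 1849) = √(-2508*(-1) + 1849) = √(-12*(-209) + 1849) = √(2508 + 1849) = √4357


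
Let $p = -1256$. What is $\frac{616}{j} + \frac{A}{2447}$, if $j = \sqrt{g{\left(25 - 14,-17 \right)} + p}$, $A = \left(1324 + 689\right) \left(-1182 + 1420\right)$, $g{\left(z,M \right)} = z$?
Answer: $\frac{479094}{2447} - \frac{616 i \sqrt{1245}}{1245} \approx 195.79 - 17.458 i$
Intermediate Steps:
$A = 479094$ ($A = 2013 \cdot 238 = 479094$)
$j = i \sqrt{1245}$ ($j = \sqrt{\left(25 - 14\right) - 1256} = \sqrt{11 - 1256} = \sqrt{-1245} = i \sqrt{1245} \approx 35.285 i$)
$\frac{616}{j} + \frac{A}{2447} = \frac{616}{i \sqrt{1245}} + \frac{479094}{2447} = 616 \left(- \frac{i \sqrt{1245}}{1245}\right) + 479094 \cdot \frac{1}{2447} = - \frac{616 i \sqrt{1245}}{1245} + \frac{479094}{2447} = \frac{479094}{2447} - \frac{616 i \sqrt{1245}}{1245}$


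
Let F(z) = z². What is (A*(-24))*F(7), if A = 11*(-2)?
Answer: 25872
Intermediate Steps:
A = -22
(A*(-24))*F(7) = -22*(-24)*7² = 528*49 = 25872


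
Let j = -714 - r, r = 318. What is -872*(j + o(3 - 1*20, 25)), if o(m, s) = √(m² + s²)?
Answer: 899904 - 872*√914 ≈ 8.7354e+5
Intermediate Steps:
j = -1032 (j = -714 - 1*318 = -714 - 318 = -1032)
-872*(j + o(3 - 1*20, 25)) = -872*(-1032 + √((3 - 1*20)² + 25²)) = -872*(-1032 + √((3 - 20)² + 625)) = -872*(-1032 + √((-17)² + 625)) = -872*(-1032 + √(289 + 625)) = -872*(-1032 + √914) = 899904 - 872*√914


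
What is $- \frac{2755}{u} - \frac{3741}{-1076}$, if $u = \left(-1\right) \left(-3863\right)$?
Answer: $\frac{11487103}{4156588} \approx 2.7636$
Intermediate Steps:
$u = 3863$
$- \frac{2755}{u} - \frac{3741}{-1076} = - \frac{2755}{3863} - \frac{3741}{-1076} = \left(-2755\right) \frac{1}{3863} - - \frac{3741}{1076} = - \frac{2755}{3863} + \frac{3741}{1076} = \frac{11487103}{4156588}$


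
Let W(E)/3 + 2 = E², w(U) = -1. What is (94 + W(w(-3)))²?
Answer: 8281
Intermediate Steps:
W(E) = -6 + 3*E²
(94 + W(w(-3)))² = (94 + (-6 + 3*(-1)²))² = (94 + (-6 + 3*1))² = (94 + (-6 + 3))² = (94 - 3)² = 91² = 8281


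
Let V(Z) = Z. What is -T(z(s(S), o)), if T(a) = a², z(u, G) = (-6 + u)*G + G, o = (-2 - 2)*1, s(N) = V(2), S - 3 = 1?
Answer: -144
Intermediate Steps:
S = 4 (S = 3 + 1 = 4)
s(N) = 2
o = -4 (o = -4*1 = -4)
z(u, G) = G + G*(-6 + u) (z(u, G) = G*(-6 + u) + G = G + G*(-6 + u))
-T(z(s(S), o)) = -(-4*(-5 + 2))² = -(-4*(-3))² = -1*12² = -1*144 = -144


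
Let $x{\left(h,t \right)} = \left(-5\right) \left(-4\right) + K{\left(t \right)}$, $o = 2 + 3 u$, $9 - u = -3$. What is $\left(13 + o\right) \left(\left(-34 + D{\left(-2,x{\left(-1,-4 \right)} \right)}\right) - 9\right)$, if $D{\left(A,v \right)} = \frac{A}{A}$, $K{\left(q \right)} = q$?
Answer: $-2142$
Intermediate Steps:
$u = 12$ ($u = 9 - -3 = 9 + 3 = 12$)
$o = 38$ ($o = 2 + 3 \cdot 12 = 2 + 36 = 38$)
$x{\left(h,t \right)} = 20 + t$ ($x{\left(h,t \right)} = \left(-5\right) \left(-4\right) + t = 20 + t$)
$D{\left(A,v \right)} = 1$
$\left(13 + o\right) \left(\left(-34 + D{\left(-2,x{\left(-1,-4 \right)} \right)}\right) - 9\right) = \left(13 + 38\right) \left(\left(-34 + 1\right) - 9\right) = 51 \left(-33 - 9\right) = 51 \left(-42\right) = -2142$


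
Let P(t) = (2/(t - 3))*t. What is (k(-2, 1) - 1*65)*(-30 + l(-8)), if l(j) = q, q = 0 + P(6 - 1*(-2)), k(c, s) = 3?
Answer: 8308/5 ≈ 1661.6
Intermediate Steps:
P(t) = 2*t/(-3 + t) (P(t) = (2/(-3 + t))*t = 2*t/(-3 + t))
q = 16/5 (q = 0 + 2*(6 - 1*(-2))/(-3 + (6 - 1*(-2))) = 0 + 2*(6 + 2)/(-3 + (6 + 2)) = 0 + 2*8/(-3 + 8) = 0 + 2*8/5 = 0 + 2*8*(⅕) = 0 + 16/5 = 16/5 ≈ 3.2000)
l(j) = 16/5
(k(-2, 1) - 1*65)*(-30 + l(-8)) = (3 - 1*65)*(-30 + 16/5) = (3 - 65)*(-134/5) = -62*(-134/5) = 8308/5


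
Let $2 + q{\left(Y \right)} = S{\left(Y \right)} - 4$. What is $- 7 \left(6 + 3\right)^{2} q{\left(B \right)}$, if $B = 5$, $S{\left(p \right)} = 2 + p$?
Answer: $-567$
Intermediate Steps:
$q{\left(Y \right)} = -4 + Y$ ($q{\left(Y \right)} = -2 + \left(\left(2 + Y\right) - 4\right) = -2 + \left(-2 + Y\right) = -4 + Y$)
$- 7 \left(6 + 3\right)^{2} q{\left(B \right)} = - 7 \left(6 + 3\right)^{2} \left(-4 + 5\right) = - 7 \cdot 9^{2} \cdot 1 = \left(-7\right) 81 \cdot 1 = \left(-567\right) 1 = -567$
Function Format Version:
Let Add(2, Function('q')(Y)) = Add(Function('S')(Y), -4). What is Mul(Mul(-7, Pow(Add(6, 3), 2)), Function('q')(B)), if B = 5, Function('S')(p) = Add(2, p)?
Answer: -567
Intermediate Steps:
Function('q')(Y) = Add(-4, Y) (Function('q')(Y) = Add(-2, Add(Add(2, Y), -4)) = Add(-2, Add(-2, Y)) = Add(-4, Y))
Mul(Mul(-7, Pow(Add(6, 3), 2)), Function('q')(B)) = Mul(Mul(-7, Pow(Add(6, 3), 2)), Add(-4, 5)) = Mul(Mul(-7, Pow(9, 2)), 1) = Mul(Mul(-7, 81), 1) = Mul(-567, 1) = -567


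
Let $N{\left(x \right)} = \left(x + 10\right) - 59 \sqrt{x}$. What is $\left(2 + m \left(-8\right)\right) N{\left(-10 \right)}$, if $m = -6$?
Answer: $- 2950 i \sqrt{10} \approx - 9328.7 i$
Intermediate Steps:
$N{\left(x \right)} = 10 + x - 59 \sqrt{x}$ ($N{\left(x \right)} = \left(10 + x\right) - 59 \sqrt{x} = 10 + x - 59 \sqrt{x}$)
$\left(2 + m \left(-8\right)\right) N{\left(-10 \right)} = \left(2 - -48\right) \left(10 - 10 - 59 \sqrt{-10}\right) = \left(2 + 48\right) \left(10 - 10 - 59 i \sqrt{10}\right) = 50 \left(10 - 10 - 59 i \sqrt{10}\right) = 50 \left(- 59 i \sqrt{10}\right) = - 2950 i \sqrt{10}$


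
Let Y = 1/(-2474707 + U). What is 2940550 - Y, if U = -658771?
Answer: 9214148732901/3133478 ≈ 2.9406e+6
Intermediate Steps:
Y = -1/3133478 (Y = 1/(-2474707 - 658771) = 1/(-3133478) = -1/3133478 ≈ -3.1913e-7)
2940550 - Y = 2940550 - 1*(-1/3133478) = 2940550 + 1/3133478 = 9214148732901/3133478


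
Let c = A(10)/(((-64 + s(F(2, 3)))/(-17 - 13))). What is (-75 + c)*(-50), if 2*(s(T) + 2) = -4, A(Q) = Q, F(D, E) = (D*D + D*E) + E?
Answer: 60000/17 ≈ 3529.4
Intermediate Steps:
F(D, E) = E + D² + D*E (F(D, E) = (D² + D*E) + E = E + D² + D*E)
s(T) = -4 (s(T) = -2 + (½)*(-4) = -2 - 2 = -4)
c = 75/17 (c = 10/(((-64 - 4)/(-17 - 13))) = 10/((-68/(-30))) = 10/((-68*(-1/30))) = 10/(34/15) = 10*(15/34) = 75/17 ≈ 4.4118)
(-75 + c)*(-50) = (-75 + 75/17)*(-50) = -1200/17*(-50) = 60000/17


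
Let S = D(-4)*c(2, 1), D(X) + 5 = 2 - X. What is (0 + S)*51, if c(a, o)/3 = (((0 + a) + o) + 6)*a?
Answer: 2754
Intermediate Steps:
D(X) = -3 - X (D(X) = -5 + (2 - X) = -3 - X)
c(a, o) = 3*a*(6 + a + o) (c(a, o) = 3*((((0 + a) + o) + 6)*a) = 3*(((a + o) + 6)*a) = 3*((6 + a + o)*a) = 3*(a*(6 + a + o)) = 3*a*(6 + a + o))
S = 54 (S = (-3 - 1*(-4))*(3*2*(6 + 2 + 1)) = (-3 + 4)*(3*2*9) = 1*54 = 54)
(0 + S)*51 = (0 + 54)*51 = 54*51 = 2754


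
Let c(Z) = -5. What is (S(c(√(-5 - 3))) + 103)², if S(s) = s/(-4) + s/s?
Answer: 177241/16 ≈ 11078.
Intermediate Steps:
S(s) = 1 - s/4 (S(s) = s*(-¼) + 1 = -s/4 + 1 = 1 - s/4)
(S(c(√(-5 - 3))) + 103)² = ((1 - ¼*(-5)) + 103)² = ((1 + 5/4) + 103)² = (9/4 + 103)² = (421/4)² = 177241/16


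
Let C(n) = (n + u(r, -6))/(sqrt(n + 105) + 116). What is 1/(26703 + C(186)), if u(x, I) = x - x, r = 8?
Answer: 117188857/3129486107979 + 62*sqrt(291)/3129486107979 ≈ 3.7447e-5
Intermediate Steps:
u(x, I) = 0
C(n) = n/(116 + sqrt(105 + n)) (C(n) = (n + 0)/(sqrt(n + 105) + 116) = n/(sqrt(105 + n) + 116) = n/(116 + sqrt(105 + n)))
1/(26703 + C(186)) = 1/(26703 + 186/(116 + sqrt(105 + 186))) = 1/(26703 + 186/(116 + sqrt(291)))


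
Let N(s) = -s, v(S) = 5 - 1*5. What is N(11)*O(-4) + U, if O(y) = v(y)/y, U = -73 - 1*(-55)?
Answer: -18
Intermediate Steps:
U = -18 (U = -73 + 55 = -18)
v(S) = 0 (v(S) = 5 - 5 = 0)
O(y) = 0 (O(y) = 0/y = 0)
N(11)*O(-4) + U = -1*11*0 - 18 = -11*0 - 18 = 0 - 18 = -18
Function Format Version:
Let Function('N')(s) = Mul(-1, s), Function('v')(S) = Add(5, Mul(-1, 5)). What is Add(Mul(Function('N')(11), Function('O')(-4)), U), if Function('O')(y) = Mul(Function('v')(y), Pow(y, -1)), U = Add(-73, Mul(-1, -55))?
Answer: -18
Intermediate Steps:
U = -18 (U = Add(-73, 55) = -18)
Function('v')(S) = 0 (Function('v')(S) = Add(5, -5) = 0)
Function('O')(y) = 0 (Function('O')(y) = Mul(0, Pow(y, -1)) = 0)
Add(Mul(Function('N')(11), Function('O')(-4)), U) = Add(Mul(Mul(-1, 11), 0), -18) = Add(Mul(-11, 0), -18) = Add(0, -18) = -18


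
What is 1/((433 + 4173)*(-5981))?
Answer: -1/27548486 ≈ -3.6300e-8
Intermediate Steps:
1/((433 + 4173)*(-5981)) = -1/5981/4606 = (1/4606)*(-1/5981) = -1/27548486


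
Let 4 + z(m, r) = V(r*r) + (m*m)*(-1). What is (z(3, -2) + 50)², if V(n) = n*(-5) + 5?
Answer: 484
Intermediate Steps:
V(n) = 5 - 5*n (V(n) = -5*n + 5 = 5 - 5*n)
z(m, r) = 1 - m² - 5*r² (z(m, r) = -4 + ((5 - 5*r*r) + (m*m)*(-1)) = -4 + ((5 - 5*r²) + m²*(-1)) = -4 + ((5 - 5*r²) - m²) = -4 + (5 - m² - 5*r²) = 1 - m² - 5*r²)
(z(3, -2) + 50)² = ((1 - 1*3² - 5*(-2)²) + 50)² = ((1 - 1*9 - 5*4) + 50)² = ((1 - 9 - 20) + 50)² = (-28 + 50)² = 22² = 484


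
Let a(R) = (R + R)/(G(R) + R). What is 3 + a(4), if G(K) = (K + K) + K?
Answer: 7/2 ≈ 3.5000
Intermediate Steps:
G(K) = 3*K (G(K) = 2*K + K = 3*K)
a(R) = ½ (a(R) = (R + R)/(3*R + R) = (2*R)/((4*R)) = (2*R)*(1/(4*R)) = ½)
3 + a(4) = 3 + ½ = 7/2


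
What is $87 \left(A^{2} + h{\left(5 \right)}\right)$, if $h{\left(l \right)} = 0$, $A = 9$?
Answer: $7047$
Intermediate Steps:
$87 \left(A^{2} + h{\left(5 \right)}\right) = 87 \left(9^{2} + 0\right) = 87 \left(81 + 0\right) = 87 \cdot 81 = 7047$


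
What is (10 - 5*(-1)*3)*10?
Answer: 250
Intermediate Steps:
(10 - 5*(-1)*3)*10 = (10 + 5*3)*10 = (10 + 15)*10 = 25*10 = 250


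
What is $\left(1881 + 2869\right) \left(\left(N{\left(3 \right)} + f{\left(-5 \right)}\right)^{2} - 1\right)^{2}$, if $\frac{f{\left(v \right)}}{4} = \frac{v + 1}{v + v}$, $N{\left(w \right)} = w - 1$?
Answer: $\frac{3397238}{5} \approx 6.7945 \cdot 10^{5}$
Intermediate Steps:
$N{\left(w \right)} = -1 + w$
$f{\left(v \right)} = \frac{2 \left(1 + v\right)}{v}$ ($f{\left(v \right)} = 4 \frac{v + 1}{v + v} = 4 \frac{1 + v}{2 v} = \frac{2 \left(1 + v\right)}{v}$)
$\left(1881 + 2869\right) \left(\left(N{\left(3 \right)} + f{\left(-5 \right)}\right)^{2} - 1\right)^{2} = \left(1881 + 2869\right) \left(\left(\left(-1 + 3\right) + \left(2 + \frac{2}{-5}\right)\right)^{2} - 1\right)^{2} = 4750 \left(\left(2 + \left(2 + 2 \left(- \frac{1}{5}\right)\right)\right)^{2} - 1\right)^{2} = 4750 \left(\left(2 + \left(2 - \frac{2}{5}\right)\right)^{2} - 1\right)^{2} = 4750 \left(\left(2 + \frac{8}{5}\right)^{2} - 1\right)^{2} = 4750 \left(\left(\frac{18}{5}\right)^{2} - 1\right)^{2} = 4750 \left(\frac{324}{25} - 1\right)^{2} = 4750 \left(\frac{299}{25}\right)^{2} = 4750 \cdot \frac{89401}{625} = \frac{3397238}{5}$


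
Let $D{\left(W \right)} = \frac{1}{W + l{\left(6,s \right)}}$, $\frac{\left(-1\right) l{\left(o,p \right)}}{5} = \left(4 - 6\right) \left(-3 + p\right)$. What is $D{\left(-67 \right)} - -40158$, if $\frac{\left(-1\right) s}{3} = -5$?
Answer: $\frac{2128375}{53} \approx 40158.0$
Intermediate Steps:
$s = 15$ ($s = \left(-3\right) \left(-5\right) = 15$)
$l{\left(o,p \right)} = -30 + 10 p$ ($l{\left(o,p \right)} = - 5 \left(4 - 6\right) \left(-3 + p\right) = - 5 \left(- 2 \left(-3 + p\right)\right) = - 5 \left(6 - 2 p\right) = -30 + 10 p$)
$D{\left(W \right)} = \frac{1}{120 + W}$ ($D{\left(W \right)} = \frac{1}{W + \left(-30 + 10 \cdot 15\right)} = \frac{1}{W + \left(-30 + 150\right)} = \frac{1}{W + 120} = \frac{1}{120 + W}$)
$D{\left(-67 \right)} - -40158 = \frac{1}{120 - 67} - -40158 = \frac{1}{53} + 40158 = \frac{2128375}{53}$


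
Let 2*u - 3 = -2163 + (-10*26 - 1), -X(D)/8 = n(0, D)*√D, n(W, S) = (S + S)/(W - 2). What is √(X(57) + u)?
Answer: √(-4842 + 1824*√57)/2 ≈ 47.246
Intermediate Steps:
n(W, S) = 2*S/(-2 + W) (n(W, S) = (2*S)/(-2 + W) = 2*S/(-2 + W))
X(D) = 8*D^(3/2) (X(D) = -8*2*D/(-2 + 0)*√D = -8*2*D/(-2)*√D = -8*2*D*(-½)*√D = -8*(-D)*√D = -(-8)*D^(3/2) = 8*D^(3/2))
u = -2421/2 (u = 3/2 + (-2163 + (-10*26 - 1))/2 = 3/2 + (-2163 + (-260 - 1))/2 = 3/2 + (-2163 - 261)/2 = 3/2 + (½)*(-2424) = 3/2 - 1212 = -2421/2 ≈ -1210.5)
√(X(57) + u) = √(8*57^(3/2) - 2421/2) = √(8*(57*√57) - 2421/2) = √(456*√57 - 2421/2) = √(-2421/2 + 456*√57)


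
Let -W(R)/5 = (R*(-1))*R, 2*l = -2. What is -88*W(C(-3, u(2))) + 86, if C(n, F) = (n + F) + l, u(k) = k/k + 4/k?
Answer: -354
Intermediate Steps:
l = -1 (l = (½)*(-2) = -1)
u(k) = 1 + 4/k
C(n, F) = -1 + F + n (C(n, F) = (n + F) - 1 = (F + n) - 1 = -1 + F + n)
W(R) = 5*R² (W(R) = -5*R*(-1)*R = -5*(-R)*R = -(-5)*R² = 5*R²)
-88*W(C(-3, u(2))) + 86 = -440*(-1 + (4 + 2)/2 - 3)² + 86 = -440*(-1 + (½)*6 - 3)² + 86 = -440*(-1 + 3 - 3)² + 86 = -440*(-1)² + 86 = -440 + 86 = -354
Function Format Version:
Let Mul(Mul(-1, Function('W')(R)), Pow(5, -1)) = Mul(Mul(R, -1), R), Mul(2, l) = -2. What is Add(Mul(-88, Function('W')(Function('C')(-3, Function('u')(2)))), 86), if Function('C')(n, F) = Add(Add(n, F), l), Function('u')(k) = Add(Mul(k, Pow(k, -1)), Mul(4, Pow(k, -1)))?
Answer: -354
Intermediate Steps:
l = -1 (l = Mul(Rational(1, 2), -2) = -1)
Function('u')(k) = Add(1, Mul(4, Pow(k, -1)))
Function('C')(n, F) = Add(-1, F, n) (Function('C')(n, F) = Add(Add(n, F), -1) = Add(Add(F, n), -1) = Add(-1, F, n))
Function('W')(R) = Mul(5, Pow(R, 2)) (Function('W')(R) = Mul(-5, Mul(Mul(R, -1), R)) = Mul(-5, Mul(Mul(-1, R), R)) = Mul(-5, Mul(-1, Pow(R, 2))) = Mul(5, Pow(R, 2)))
Add(Mul(-88, Function('W')(Function('C')(-3, Function('u')(2)))), 86) = Add(Mul(-88, Mul(5, Pow(Add(-1, Mul(Pow(2, -1), Add(4, 2)), -3), 2))), 86) = Add(Mul(-88, Mul(5, Pow(Add(-1, Mul(Rational(1, 2), 6), -3), 2))), 86) = Add(Mul(-88, Mul(5, Pow(Add(-1, 3, -3), 2))), 86) = Add(Mul(-88, Mul(5, Pow(-1, 2))), 86) = Add(Mul(-88, Mul(5, 1)), 86) = Add(Mul(-88, 5), 86) = Add(-440, 86) = -354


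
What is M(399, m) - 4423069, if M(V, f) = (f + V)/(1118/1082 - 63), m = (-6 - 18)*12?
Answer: -148279025207/33524 ≈ -4.4231e+6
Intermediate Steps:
m = -288 (m = -24*12 = -288)
M(V, f) = -541*V/33524 - 541*f/33524 (M(V, f) = (V + f)/(1118*(1/1082) - 63) = (V + f)/(559/541 - 63) = (V + f)/(-33524/541) = (V + f)*(-541/33524) = -541*V/33524 - 541*f/33524)
M(399, m) - 4423069 = (-541/33524*399 - 541/33524*(-288)) - 4423069 = (-215859/33524 + 38952/8381) - 4423069 = -60051/33524 - 4423069 = -148279025207/33524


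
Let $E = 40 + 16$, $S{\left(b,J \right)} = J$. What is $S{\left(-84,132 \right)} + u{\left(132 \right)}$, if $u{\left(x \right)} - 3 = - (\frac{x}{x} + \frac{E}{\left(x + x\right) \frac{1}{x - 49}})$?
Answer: $\frac{3841}{33} \approx 116.39$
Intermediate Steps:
$E = 56$
$u{\left(x \right)} = 2 - \frac{28 \left(-49 + x\right)}{x}$ ($u{\left(x \right)} = 3 - \left(\frac{x}{x} + \frac{56}{\left(x + x\right) \frac{1}{x - 49}}\right) = 3 - \left(1 + \frac{56}{2 x \frac{1}{-49 + x}}\right) = 3 - \left(1 + 56 \frac{-49 + x}{2 x}\right) = 3 - \left(1 + \frac{28 \left(-49 + x\right)}{x}\right) = 2 - \frac{28 \left(-49 + x\right)}{x}$)
$S{\left(-84,132 \right)} + u{\left(132 \right)} = 132 - \left(26 - \frac{1372}{132}\right) = 132 + \left(-26 + 1372 \cdot \frac{1}{132}\right) = 132 + \left(-26 + \frac{343}{33}\right) = 132 - \frac{515}{33} = \frac{3841}{33}$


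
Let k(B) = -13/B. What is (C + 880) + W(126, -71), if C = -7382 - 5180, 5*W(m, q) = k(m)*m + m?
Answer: -58297/5 ≈ -11659.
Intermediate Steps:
W(m, q) = -13/5 + m/5 (W(m, q) = ((-13/m)*m + m)/5 = (-13 + m)/5 = -13/5 + m/5)
C = -12562
(C + 880) + W(126, -71) = (-12562 + 880) + (-13/5 + (⅕)*126) = -11682 + (-13/5 + 126/5) = -11682 + 113/5 = -58297/5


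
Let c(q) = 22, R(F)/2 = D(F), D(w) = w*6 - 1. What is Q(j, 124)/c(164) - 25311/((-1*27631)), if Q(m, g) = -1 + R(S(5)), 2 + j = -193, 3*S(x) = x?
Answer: 1026569/607882 ≈ 1.6888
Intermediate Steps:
S(x) = x/3
D(w) = -1 + 6*w (D(w) = 6*w - 1 = -1 + 6*w)
R(F) = -2 + 12*F (R(F) = 2*(-1 + 6*F) = -2 + 12*F)
j = -195 (j = -2 - 193 = -195)
Q(m, g) = 17 (Q(m, g) = -1 + (-2 + 12*((⅓)*5)) = -1 + (-2 + 12*(5/3)) = -1 + (-2 + 20) = -1 + 18 = 17)
Q(j, 124)/c(164) - 25311/((-1*27631)) = 17/22 - 25311/((-1*27631)) = 17*(1/22) - 25311/(-27631) = 17/22 - 25311*(-1/27631) = 17/22 + 25311/27631 = 1026569/607882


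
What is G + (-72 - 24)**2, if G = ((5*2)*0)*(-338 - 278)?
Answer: 9216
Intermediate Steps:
G = 0 (G = (10*0)*(-616) = 0*(-616) = 0)
G + (-72 - 24)**2 = 0 + (-72 - 24)**2 = 0 + (-96)**2 = 0 + 9216 = 9216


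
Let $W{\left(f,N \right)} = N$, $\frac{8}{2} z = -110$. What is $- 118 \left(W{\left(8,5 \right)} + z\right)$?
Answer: $2655$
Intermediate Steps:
$z = - \frac{55}{2}$ ($z = \frac{1}{4} \left(-110\right) = - \frac{55}{2} \approx -27.5$)
$- 118 \left(W{\left(8,5 \right)} + z\right) = - 118 \left(5 - \frac{55}{2}\right) = \left(-118\right) \left(- \frac{45}{2}\right) = 2655$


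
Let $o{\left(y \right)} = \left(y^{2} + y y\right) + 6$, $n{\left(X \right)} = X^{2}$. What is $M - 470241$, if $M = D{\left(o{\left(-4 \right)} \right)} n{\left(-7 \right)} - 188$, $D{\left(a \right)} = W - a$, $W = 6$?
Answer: $-471997$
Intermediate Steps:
$o{\left(y \right)} = 6 + 2 y^{2}$ ($o{\left(y \right)} = \left(y^{2} + y^{2}\right) + 6 = 2 y^{2} + 6 = 6 + 2 y^{2}$)
$D{\left(a \right)} = 6 - a$
$M = -1756$ ($M = \left(6 - \left(6 + 2 \left(-4\right)^{2}\right)\right) \left(-7\right)^{2} - 188 = \left(6 - \left(6 + 2 \cdot 16\right)\right) 49 - 188 = \left(6 - \left(6 + 32\right)\right) 49 - 188 = \left(6 - 38\right) 49 - 188 = \left(-32\right) 49 - 188 = -1568 - 188 = -1756$)
$M - 470241 = -1756 - 470241 = -471997$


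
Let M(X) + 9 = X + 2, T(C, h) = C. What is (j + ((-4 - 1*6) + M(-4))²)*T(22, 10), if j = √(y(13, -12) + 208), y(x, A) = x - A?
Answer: 9702 + 22*√233 ≈ 10038.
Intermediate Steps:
M(X) = -7 + X (M(X) = -9 + (X + 2) = -9 + (2 + X) = -7 + X)
j = √233 (j = √((13 - 1*(-12)) + 208) = √((13 + 12) + 208) = √(25 + 208) = √233 ≈ 15.264)
(j + ((-4 - 1*6) + M(-4))²)*T(22, 10) = (√233 + ((-4 - 1*6) + (-7 - 4))²)*22 = (√233 + ((-4 - 6) - 11)²)*22 = (√233 + (-10 - 11)²)*22 = (√233 + (-21)²)*22 = (√233 + 441)*22 = (441 + √233)*22 = 9702 + 22*√233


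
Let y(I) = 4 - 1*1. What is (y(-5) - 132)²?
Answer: 16641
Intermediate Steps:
y(I) = 3 (y(I) = 4 - 1 = 3)
(y(-5) - 132)² = (3 - 132)² = (-129)² = 16641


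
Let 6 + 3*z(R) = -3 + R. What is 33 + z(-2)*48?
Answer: -143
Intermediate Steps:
z(R) = -3 + R/3 (z(R) = -2 + (-3 + R)/3 = -2 + (-1 + R/3) = -3 + R/3)
33 + z(-2)*48 = 33 + (-3 + (⅓)*(-2))*48 = 33 + (-3 - ⅔)*48 = 33 - 11/3*48 = 33 - 176 = -143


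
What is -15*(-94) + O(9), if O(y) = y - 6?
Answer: 1413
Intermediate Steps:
O(y) = -6 + y
-15*(-94) + O(9) = -15*(-94) + (-6 + 9) = 1410 + 3 = 1413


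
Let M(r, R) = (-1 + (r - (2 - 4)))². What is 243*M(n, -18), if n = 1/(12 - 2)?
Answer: 29403/100 ≈ 294.03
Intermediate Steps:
n = ⅒ (n = 1/10 = ⅒ ≈ 0.10000)
M(r, R) = (1 + r)² (M(r, R) = (-1 + (r - 1*(-2)))² = (-1 + (r + 2))² = (-1 + (2 + r))² = (1 + r)²)
243*M(n, -18) = 243*(1 + ⅒)² = 243*(11/10)² = 243*(121/100) = 29403/100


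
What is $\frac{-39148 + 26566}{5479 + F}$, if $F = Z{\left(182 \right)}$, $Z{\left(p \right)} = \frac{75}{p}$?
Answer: $- \frac{2289924}{997253} \approx -2.2962$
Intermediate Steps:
$F = \frac{75}{182} \approx 0.41209$
$\frac{-39148 + 26566}{5479 + F} = \frac{-39148 + 26566}{5479 + \frac{75}{182}} = - \frac{12582}{\frac{997253}{182}} = \left(-12582\right) \frac{182}{997253} = - \frac{2289924}{997253}$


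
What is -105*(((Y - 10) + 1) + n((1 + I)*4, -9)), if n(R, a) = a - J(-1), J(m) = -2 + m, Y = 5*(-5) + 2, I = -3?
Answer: 3990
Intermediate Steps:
Y = -23 (Y = -25 + 2 = -23)
n(R, a) = 3 + a (n(R, a) = a - (-2 - 1) = a - 1*(-3) = a + 3 = 3 + a)
-105*(((Y - 10) + 1) + n((1 + I)*4, -9)) = -105*(((-23 - 10) + 1) + (3 - 9)) = -105*((-33 + 1) - 6) = -105*(-32 - 6) = -105*(-38) = 3990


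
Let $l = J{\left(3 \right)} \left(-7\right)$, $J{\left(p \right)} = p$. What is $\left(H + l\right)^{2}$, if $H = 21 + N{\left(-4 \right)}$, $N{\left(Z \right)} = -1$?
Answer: $1$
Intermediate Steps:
$H = 20$ ($H = 21 - 1 = 20$)
$l = -21$ ($l = 3 \left(-7\right) = -21$)
$\left(H + l\right)^{2} = \left(20 - 21\right)^{2} = \left(-1\right)^{2} = 1$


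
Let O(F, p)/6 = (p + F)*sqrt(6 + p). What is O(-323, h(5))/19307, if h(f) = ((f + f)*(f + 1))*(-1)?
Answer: -6894*I*sqrt(6)/19307 ≈ -0.87465*I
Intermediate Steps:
h(f) = -2*f*(1 + f) (h(f) = ((2*f)*(1 + f))*(-1) = (2*f*(1 + f))*(-1) = -2*f*(1 + f))
O(F, p) = 6*sqrt(6 + p)*(F + p) (O(F, p) = 6*((p + F)*sqrt(6 + p)) = 6*((F + p)*sqrt(6 + p)) = 6*(sqrt(6 + p)*(F + p)) = 6*sqrt(6 + p)*(F + p))
O(-323, h(5))/19307 = (6*sqrt(6 - 2*5*(1 + 5))*(-323 - 2*5*(1 + 5)))/19307 = (6*sqrt(6 - 2*5*6)*(-323 - 2*5*6))*(1/19307) = (6*sqrt(6 - 60)*(-323 - 60))*(1/19307) = (6*sqrt(-54)*(-383))*(1/19307) = (6*(3*I*sqrt(6))*(-383))*(1/19307) = -6894*I*sqrt(6)*(1/19307) = -6894*I*sqrt(6)/19307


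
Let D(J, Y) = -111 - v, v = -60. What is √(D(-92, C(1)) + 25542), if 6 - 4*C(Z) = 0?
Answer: √25491 ≈ 159.66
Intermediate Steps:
C(Z) = 3/2 (C(Z) = 3/2 - ¼*0 = 3/2 + 0 = 3/2)
D(J, Y) = -51 (D(J, Y) = -111 - 1*(-60) = -111 + 60 = -51)
√(D(-92, C(1)) + 25542) = √(-51 + 25542) = √25491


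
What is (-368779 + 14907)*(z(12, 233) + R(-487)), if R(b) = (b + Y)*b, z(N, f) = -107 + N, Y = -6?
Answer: -84927864512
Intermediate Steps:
R(b) = b*(-6 + b) (R(b) = (b - 6)*b = (-6 + b)*b = b*(-6 + b))
(-368779 + 14907)*(z(12, 233) + R(-487)) = (-368779 + 14907)*((-107 + 12) - 487*(-6 - 487)) = -353872*(-95 - 487*(-493)) = -353872*(-95 + 240091) = -353872*239996 = -84927864512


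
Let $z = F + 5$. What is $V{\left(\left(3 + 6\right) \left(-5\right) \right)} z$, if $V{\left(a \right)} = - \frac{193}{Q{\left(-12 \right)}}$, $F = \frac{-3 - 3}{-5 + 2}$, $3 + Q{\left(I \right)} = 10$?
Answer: $-193$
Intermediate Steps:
$Q{\left(I \right)} = 7$ ($Q{\left(I \right)} = -3 + 10 = 7$)
$F = 2$ ($F = - \frac{6}{-3} = \left(-6\right) \left(- \frac{1}{3}\right) = 2$)
$z = 7$ ($z = 2 + 5 = 7$)
$V{\left(a \right)} = - \frac{193}{7}$
$V{\left(\left(3 + 6\right) \left(-5\right) \right)} z = \left(- \frac{193}{7}\right) 7 = -193$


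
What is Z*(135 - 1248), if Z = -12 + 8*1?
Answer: 4452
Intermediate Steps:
Z = -4 (Z = -12 + 8 = -4)
Z*(135 - 1248) = -4*(135 - 1248) = -4*(-1113) = 4452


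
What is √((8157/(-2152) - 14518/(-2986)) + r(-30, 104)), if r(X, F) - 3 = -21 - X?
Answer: √33734381375566/1606468 ≈ 3.6155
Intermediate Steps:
r(X, F) = -18 - X (r(X, F) = 3 + (-21 - X) = -18 - X)
√((8157/(-2152) - 14518/(-2986)) + r(-30, 104)) = √((8157/(-2152) - 14518/(-2986)) + (-18 - 1*(-30))) = √((8157*(-1/2152) - 14518*(-1/2986)) + (-18 + 30)) = √((-8157/2152 + 7259/1493) + 12) = √(3442967/3212936 + 12) = √(41998199/3212936) = √33734381375566/1606468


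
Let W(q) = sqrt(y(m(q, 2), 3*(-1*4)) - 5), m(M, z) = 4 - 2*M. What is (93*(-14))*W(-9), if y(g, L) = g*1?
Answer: -1302*sqrt(17) ≈ -5368.3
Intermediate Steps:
y(g, L) = g
W(q) = sqrt(-1 - 2*q) (W(q) = sqrt((4 - 2*q) - 5) = sqrt(-1 - 2*q))
(93*(-14))*W(-9) = (93*(-14))*sqrt(-1 - 2*(-9)) = -1302*sqrt(-1 + 18) = -1302*sqrt(17)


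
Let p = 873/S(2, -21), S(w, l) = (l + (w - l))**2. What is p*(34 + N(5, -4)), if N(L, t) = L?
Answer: 34047/4 ≈ 8511.8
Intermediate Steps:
S(w, l) = w**2
p = 873/4 (p = 873/(2**2) = 873/4 ≈ 218.25)
p*(34 + N(5, -4)) = 873*(34 + 5)/4 = (873/4)*39 = 34047/4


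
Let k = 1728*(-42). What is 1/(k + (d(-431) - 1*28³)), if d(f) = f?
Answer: -1/94959 ≈ -1.0531e-5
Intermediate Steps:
k = -72576
1/(k + (d(-431) - 1*28³)) = 1/(-72576 + (-431 - 1*28³)) = 1/(-72576 + (-431 - 1*21952)) = 1/(-72576 + (-431 - 21952)) = 1/(-72576 - 22383) = 1/(-94959) = -1/94959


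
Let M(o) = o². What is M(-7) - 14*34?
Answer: -427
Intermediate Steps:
M(-7) - 14*34 = (-7)² - 14*34 = 49 - 476 = -427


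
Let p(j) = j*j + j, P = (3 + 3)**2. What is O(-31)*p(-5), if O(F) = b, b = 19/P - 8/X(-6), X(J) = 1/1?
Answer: -1345/9 ≈ -149.44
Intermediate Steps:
P = 36 (P = 6**2 = 36)
p(j) = j + j**2 (p(j) = j**2 + j = j + j**2)
X(J) = 1
b = -269/36 (b = 19/36 - 8/1 = 19*(1/36) - 8*1 = 19/36 - 8 = -269/36 ≈ -7.4722)
O(F) = -269/36
O(-31)*p(-5) = -(-1345)*(1 - 5)/36 = -(-1345)*(-4)/36 = -269/36*20 = -1345/9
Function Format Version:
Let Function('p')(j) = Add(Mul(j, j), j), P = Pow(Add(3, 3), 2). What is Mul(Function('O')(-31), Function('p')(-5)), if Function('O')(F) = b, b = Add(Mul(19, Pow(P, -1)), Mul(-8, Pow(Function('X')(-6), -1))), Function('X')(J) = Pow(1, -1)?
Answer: Rational(-1345, 9) ≈ -149.44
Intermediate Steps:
P = 36 (P = Pow(6, 2) = 36)
Function('p')(j) = Add(j, Pow(j, 2)) (Function('p')(j) = Add(Pow(j, 2), j) = Add(j, Pow(j, 2)))
Function('X')(J) = 1
b = Rational(-269, 36) (b = Add(Mul(19, Pow(36, -1)), Mul(-8, Pow(1, -1))) = Add(Mul(19, Rational(1, 36)), Mul(-8, 1)) = Add(Rational(19, 36), -8) = Rational(-269, 36) ≈ -7.4722)
Function('O')(F) = Rational(-269, 36)
Mul(Function('O')(-31), Function('p')(-5)) = Mul(Rational(-269, 36), Mul(-5, Add(1, -5))) = Mul(Rational(-269, 36), Mul(-5, -4)) = Mul(Rational(-269, 36), 20) = Rational(-1345, 9)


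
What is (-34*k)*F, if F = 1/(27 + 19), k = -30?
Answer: 510/23 ≈ 22.174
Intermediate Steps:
F = 1/46 ≈ 0.021739
(-34*k)*F = -34*(-30)*(1/46) = 1020*(1/46) = 510/23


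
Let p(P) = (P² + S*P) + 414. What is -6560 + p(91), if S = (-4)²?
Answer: 3591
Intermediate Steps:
S = 16
p(P) = 414 + P² + 16*P (p(P) = (P² + 16*P) + 414 = 414 + P² + 16*P)
-6560 + p(91) = -6560 + (414 + 91² + 16*91) = -6560 + (414 + 8281 + 1456) = -6560 + 10151 = 3591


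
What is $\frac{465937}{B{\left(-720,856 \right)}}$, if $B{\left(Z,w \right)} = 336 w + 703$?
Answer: $\frac{465937}{288319} \approx 1.616$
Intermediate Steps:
$B{\left(Z,w \right)} = 703 + 336 w$
$\frac{465937}{B{\left(-720,856 \right)}} = \frac{465937}{703 + 336 \cdot 856} = \frac{465937}{703 + 287616} = \frac{465937}{288319}$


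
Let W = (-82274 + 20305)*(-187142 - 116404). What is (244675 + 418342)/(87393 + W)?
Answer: 663017/18810529467 ≈ 3.5247e-5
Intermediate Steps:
W = 18810442074 (W = -61969*(-303546) = 18810442074)
(244675 + 418342)/(87393 + W) = (244675 + 418342)/(87393 + 18810442074) = 663017/18810529467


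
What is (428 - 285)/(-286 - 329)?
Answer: -143/615 ≈ -0.23252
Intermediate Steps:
(428 - 285)/(-286 - 329) = 143/(-615) = 143*(-1/615) = -143/615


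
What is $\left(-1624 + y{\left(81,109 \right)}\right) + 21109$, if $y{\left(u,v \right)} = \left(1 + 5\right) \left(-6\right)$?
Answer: $19449$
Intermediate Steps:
$y{\left(u,v \right)} = -36$ ($y{\left(u,v \right)} = 6 \left(-6\right) = -36$)
$\left(-1624 + y{\left(81,109 \right)}\right) + 21109 = \left(-1624 - 36\right) + 21109 = -1660 + 21109 = 19449$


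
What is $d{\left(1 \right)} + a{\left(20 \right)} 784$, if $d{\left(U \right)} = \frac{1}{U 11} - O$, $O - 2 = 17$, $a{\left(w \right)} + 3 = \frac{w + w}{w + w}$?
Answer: $- \frac{17456}{11} \approx -1586.9$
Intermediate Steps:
$a{\left(w \right)} = -2$ ($a{\left(w \right)} = -3 + \frac{w + w}{w + w} = -3 + \frac{2 w}{2 w} = -3 + 2 w \frac{1}{2 w} = -3 + 1 = -2$)
$O = 19$ ($O = 2 + 17 = 19$)
$d{\left(U \right)} = -19 + \frac{1}{11 U}$ ($d{\left(U \right)} = \frac{1}{U 11} - 19 = \frac{1}{U} \frac{1}{11} - 19 = \frac{1}{11 U} - 19 = -19 + \frac{1}{11 U}$)
$d{\left(1 \right)} + a{\left(20 \right)} 784 = \left(-19 + \frac{1}{11 \cdot 1}\right) - 1568 = \left(-19 + \frac{1}{11} \cdot 1\right) - 1568 = \left(-19 + \frac{1}{11}\right) - 1568 = - \frac{208}{11} - 1568 = - \frac{17456}{11}$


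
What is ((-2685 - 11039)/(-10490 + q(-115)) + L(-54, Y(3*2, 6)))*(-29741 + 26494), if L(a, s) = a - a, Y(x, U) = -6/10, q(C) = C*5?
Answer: -44561828/11065 ≈ -4027.3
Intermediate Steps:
q(C) = 5*C
Y(x, U) = -3/5 (Y(x, U) = -6*1/10 = -3/5)
L(a, s) = 0
((-2685 - 11039)/(-10490 + q(-115)) + L(-54, Y(3*2, 6)))*(-29741 + 26494) = ((-2685 - 11039)/(-10490 + 5*(-115)) + 0)*(-29741 + 26494) = (-13724/(-10490 - 575) + 0)*(-3247) = (-13724/(-11065) + 0)*(-3247) = (-13724*(-1/11065) + 0)*(-3247) = (13724/11065 + 0)*(-3247) = (13724/11065)*(-3247) = -44561828/11065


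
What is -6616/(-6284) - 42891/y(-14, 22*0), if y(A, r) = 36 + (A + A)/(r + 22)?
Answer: -740567543/600122 ≈ -1234.0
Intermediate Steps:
y(A, r) = 36 + 2*A/(22 + r) (y(A, r) = 36 + (2*A)/(22 + r) = 36 + 2*A/(22 + r))
-6616/(-6284) - 42891/y(-14, 22*0) = -6616/(-6284) - 42891*(22 + 22*0)/(2*(396 - 14 + 18*(22*0))) = -6616*(-1/6284) - 42891*(22 + 0)/(2*(396 - 14 + 18*0)) = 1654/1571 - 42891*11/(396 - 14 + 0) = 1654/1571 - 42891/(2*(1/22)*382) = 1654/1571 - 42891/382/11 = 1654/1571 - 42891*11/382 = 1654/1571 - 471801/382 = -740567543/600122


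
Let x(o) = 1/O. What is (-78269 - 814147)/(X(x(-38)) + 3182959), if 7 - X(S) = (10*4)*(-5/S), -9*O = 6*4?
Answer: -1338624/4773649 ≈ -0.28042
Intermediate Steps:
O = -8/3 (O = -2*4/3 = -⅑*24 = -8/3 ≈ -2.6667)
x(o) = -3/8 (x(o) = 1/(-8/3) = -3/8)
X(S) = 7 + 200/S (X(S) = 7 - 10*4*(-5/S) = 7 - 40*(-5/S) = 7 - (-200)/S = 7 + 200/S)
(-78269 - 814147)/(X(x(-38)) + 3182959) = (-78269 - 814147)/((7 + 200/(-3/8)) + 3182959) = -892416/((7 + 200*(-8/3)) + 3182959) = -892416/((7 - 1600/3) + 3182959) = -892416/(-1579/3 + 3182959) = -892416/9547298/3 = -892416*3/9547298 = -1338624/4773649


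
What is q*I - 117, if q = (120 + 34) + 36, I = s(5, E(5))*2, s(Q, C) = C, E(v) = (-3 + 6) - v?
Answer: -877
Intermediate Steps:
E(v) = 3 - v
I = -4 (I = (3 - 1*5)*2 = (3 - 5)*2 = -2*2 = -4)
q = 190 (q = 154 + 36 = 190)
q*I - 117 = 190*(-4) - 117 = -760 - 117 = -877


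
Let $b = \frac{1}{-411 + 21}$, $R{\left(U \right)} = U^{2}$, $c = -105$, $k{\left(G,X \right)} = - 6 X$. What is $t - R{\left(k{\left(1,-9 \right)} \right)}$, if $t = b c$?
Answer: $- \frac{75809}{26} \approx -2915.7$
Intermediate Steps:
$b = - \frac{1}{390}$ ($b = \frac{1}{-390} = - \frac{1}{390} \approx -0.0025641$)
$t = \frac{7}{26}$ ($t = \left(- \frac{1}{390}\right) \left(-105\right) = \frac{7}{26} \approx 0.26923$)
$t - R{\left(k{\left(1,-9 \right)} \right)} = \frac{7}{26} - \left(\left(-6\right) \left(-9\right)\right)^{2} = \frac{7}{26} - 54^{2} = \frac{7}{26} - 2916 = - \frac{75809}{26}$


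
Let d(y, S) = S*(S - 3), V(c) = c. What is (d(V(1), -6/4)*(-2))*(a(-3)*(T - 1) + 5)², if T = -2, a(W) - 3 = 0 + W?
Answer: -675/2 ≈ -337.50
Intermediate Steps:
a(W) = 3 + W (a(W) = 3 + (0 + W) = 3 + W)
d(y, S) = S*(-3 + S)
(d(V(1), -6/4)*(-2))*(a(-3)*(T - 1) + 5)² = (((-6/4)*(-3 - 6/4))*(-2))*((3 - 3)*(-2 - 1) + 5)² = (((-6*¼)*(-3 - 6*¼))*(-2))*(0*(-3) + 5)² = (-3*(-3 - 3/2)/2*(-2))*(0 + 5)² = (-3/2*(-9/2)*(-2))*5² = ((27/4)*(-2))*25 = -27/2*25 = -675/2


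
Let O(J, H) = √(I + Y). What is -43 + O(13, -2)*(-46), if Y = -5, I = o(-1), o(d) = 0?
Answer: -43 - 46*I*√5 ≈ -43.0 - 102.86*I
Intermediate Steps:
I = 0
O(J, H) = I*√5 (O(J, H) = √(0 - 5) = √(-5) = I*√5)
-43 + O(13, -2)*(-46) = -43 + (I*√5)*(-46) = -43 - 46*I*√5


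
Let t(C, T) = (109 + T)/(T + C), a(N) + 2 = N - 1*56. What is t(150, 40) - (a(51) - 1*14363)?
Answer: 2730449/190 ≈ 14371.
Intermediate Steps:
a(N) = -58 + N (a(N) = -2 + (N - 1*56) = -2 + (N - 56) = -2 + (-56 + N) = -58 + N)
t(C, T) = (109 + T)/(C + T)
t(150, 40) - (a(51) - 1*14363) = (109 + 40)/(150 + 40) - ((-58 + 51) - 1*14363) = 149/190 - (-7 - 14363) = (1/190)*149 - 1*(-14370) = 149/190 + 14370 = 2730449/190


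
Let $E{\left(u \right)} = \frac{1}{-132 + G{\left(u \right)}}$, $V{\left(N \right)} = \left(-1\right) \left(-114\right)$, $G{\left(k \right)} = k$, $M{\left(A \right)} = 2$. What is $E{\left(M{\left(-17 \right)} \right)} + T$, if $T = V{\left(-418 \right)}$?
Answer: $\frac{14819}{130} \approx 113.99$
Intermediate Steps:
$V{\left(N \right)} = 114$
$E{\left(u \right)} = \frac{1}{-132 + u}$
$T = 114$
$E{\left(M{\left(-17 \right)} \right)} + T = \frac{1}{-132 + 2} + 114 = \frac{1}{-130} + 114 = - \frac{1}{130} + 114 = \frac{14819}{130}$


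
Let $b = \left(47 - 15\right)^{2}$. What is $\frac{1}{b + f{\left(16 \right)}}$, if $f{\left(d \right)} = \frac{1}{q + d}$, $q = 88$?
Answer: $\frac{104}{106497} \approx 0.00097655$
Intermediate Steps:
$f{\left(d \right)} = \frac{1}{88 + d}$
$b = 1024$ ($b = 32^{2} = 1024$)
$\frac{1}{b + f{\left(16 \right)}} = \frac{1}{1024 + \frac{1}{88 + 16}} = \frac{1}{1024 + \frac{1}{104}} = \frac{1}{\frac{106497}{104}} = \frac{104}{106497}$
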